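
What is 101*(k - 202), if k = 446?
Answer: 24644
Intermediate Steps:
101*(k - 202) = 101*(446 - 202) = 101*244 = 24644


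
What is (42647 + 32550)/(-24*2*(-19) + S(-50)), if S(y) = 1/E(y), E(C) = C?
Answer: 3759850/45599 ≈ 82.455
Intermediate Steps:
S(y) = 1/y
(42647 + 32550)/(-24*2*(-19) + S(-50)) = (42647 + 32550)/(-24*2*(-19) + 1/(-50)) = 75197/(-48*(-19) - 1/50) = 75197/(912 - 1/50) = 75197/(45599/50) = 75197*(50/45599) = 3759850/45599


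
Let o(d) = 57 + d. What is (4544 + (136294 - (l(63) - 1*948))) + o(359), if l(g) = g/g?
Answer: 142201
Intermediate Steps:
l(g) = 1
(4544 + (136294 - (l(63) - 1*948))) + o(359) = (4544 + (136294 - (1 - 1*948))) + (57 + 359) = (4544 + (136294 - (1 - 948))) + 416 = (4544 + (136294 - 1*(-947))) + 416 = (4544 + (136294 + 947)) + 416 = (4544 + 137241) + 416 = 141785 + 416 = 142201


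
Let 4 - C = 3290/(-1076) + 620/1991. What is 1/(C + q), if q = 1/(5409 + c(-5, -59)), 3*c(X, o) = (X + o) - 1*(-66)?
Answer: 17383823182/117278300617 ≈ 0.14823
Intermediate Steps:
c(X, o) = 22 + X/3 + o/3 (c(X, o) = ((X + o) - 1*(-66))/3 = ((X + o) + 66)/3 = (66 + X + o)/3 = 22 + X/3 + o/3)
C = 7226267/1071158 (C = 4 - (3290/(-1076) + 620/1991) = 4 - (3290*(-1/1076) + 620*(1/1991)) = 4 - (-1645/538 + 620/1991) = 4 - 1*(-2941635/1071158) = 4 + 2941635/1071158 = 7226267/1071158 ≈ 6.7462)
q = 3/16229 (q = 1/(5409 + (22 + (⅓)*(-5) + (⅓)*(-59))) = 1/(5409 + (22 - 5/3 - 59/3)) = 1/(5409 + ⅔) = 1/(16229/3) = 3/16229 ≈ 0.00018485)
1/(C + q) = 1/(7226267/1071158 + 3/16229) = 1/(117278300617/17383823182) = 17383823182/117278300617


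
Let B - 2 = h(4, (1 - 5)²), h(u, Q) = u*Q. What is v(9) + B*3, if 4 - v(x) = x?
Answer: 193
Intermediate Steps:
v(x) = 4 - x
h(u, Q) = Q*u
B = 66 (B = 2 + (1 - 5)²*4 = 2 + (-4)²*4 = 2 + 16*4 = 2 + 64 = 66)
v(9) + B*3 = (4 - 1*9) + 66*3 = (4 - 9) + 198 = -5 + 198 = 193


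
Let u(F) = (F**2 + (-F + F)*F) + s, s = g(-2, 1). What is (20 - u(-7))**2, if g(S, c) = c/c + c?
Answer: 961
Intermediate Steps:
g(S, c) = 1 + c
s = 2 (s = 1 + 1 = 2)
u(F) = 2 + F**2 (u(F) = (F**2 + (-F + F)*F) + 2 = (F**2 + 0*F) + 2 = (F**2 + 0) + 2 = F**2 + 2 = 2 + F**2)
(20 - u(-7))**2 = (20 - (2 + (-7)**2))**2 = (20 - (2 + 49))**2 = (20 - 1*51)**2 = (20 - 51)**2 = (-31)**2 = 961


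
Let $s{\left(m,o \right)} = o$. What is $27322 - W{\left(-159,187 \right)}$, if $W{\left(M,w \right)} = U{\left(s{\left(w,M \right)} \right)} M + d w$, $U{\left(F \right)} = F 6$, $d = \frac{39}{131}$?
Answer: $- \frac{16298977}{131} \approx -1.2442 \cdot 10^{5}$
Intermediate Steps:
$d = \frac{39}{131}$ ($d = 39 \cdot \frac{1}{131} = \frac{39}{131} \approx 0.29771$)
$U{\left(F \right)} = 6 F$
$W{\left(M,w \right)} = 6 M^{2} + \frac{39 w}{131}$ ($W{\left(M,w \right)} = 6 M M + \frac{39 w}{131} = 6 M^{2} + \frac{39 w}{131}$)
$27322 - W{\left(-159,187 \right)} = 27322 - \left(6 \left(-159\right)^{2} + \frac{39}{131} \cdot 187\right) = 27322 - \left(6 \cdot 25281 + \frac{7293}{131}\right) = 27322 - \left(151686 + \frac{7293}{131}\right) = 27322 - \frac{19878159}{131} = - \frac{16298977}{131}$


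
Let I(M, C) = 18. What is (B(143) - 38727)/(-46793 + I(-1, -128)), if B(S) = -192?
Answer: 38919/46775 ≈ 0.83205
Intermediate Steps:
(B(143) - 38727)/(-46793 + I(-1, -128)) = (-192 - 38727)/(-46793 + 18) = -38919/(-46775) = -38919*(-1/46775) = 38919/46775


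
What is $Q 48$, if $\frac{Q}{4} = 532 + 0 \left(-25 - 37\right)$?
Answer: $102144$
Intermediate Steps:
$Q = 2128$ ($Q = 4 \left(532 + 0 \left(-25 - 37\right)\right) = 4 \left(532 + 0 \left(-62\right)\right) = 4 \left(532 + 0\right) = 4 \cdot 532 = 2128$)
$Q 48 = 2128 \cdot 48 = 102144$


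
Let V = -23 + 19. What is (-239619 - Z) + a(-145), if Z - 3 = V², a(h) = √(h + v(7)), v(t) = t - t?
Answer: -239638 + I*√145 ≈ -2.3964e+5 + 12.042*I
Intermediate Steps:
V = -4
v(t) = 0
a(h) = √h (a(h) = √(h + 0) = √h)
Z = 19 (Z = 3 + (-4)² = 3 + 16 = 19)
(-239619 - Z) + a(-145) = (-239619 - 1*19) + √(-145) = (-239619 - 19) + I*√145 = -239638 + I*√145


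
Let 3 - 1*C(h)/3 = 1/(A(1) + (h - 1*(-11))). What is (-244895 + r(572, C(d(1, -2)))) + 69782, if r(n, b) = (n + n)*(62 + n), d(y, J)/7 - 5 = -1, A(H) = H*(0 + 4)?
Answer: 550183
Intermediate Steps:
A(H) = 4*H (A(H) = H*4 = 4*H)
d(y, J) = 28 (d(y, J) = 35 + 7*(-1) = 35 - 7 = 28)
C(h) = 9 - 3/(15 + h) (C(h) = 9 - 3/(4*1 + (h - 1*(-11))) = 9 - 3/(4 + (h + 11)) = 9 - 3/(4 + (11 + h)) = 9 - 3/(15 + h))
r(n, b) = 2*n*(62 + n) (r(n, b) = (2*n)*(62 + n) = 2*n*(62 + n))
(-244895 + r(572, C(d(1, -2)))) + 69782 = (-244895 + 2*572*(62 + 572)) + 69782 = (-244895 + 2*572*634) + 69782 = (-244895 + 725296) + 69782 = 480401 + 69782 = 550183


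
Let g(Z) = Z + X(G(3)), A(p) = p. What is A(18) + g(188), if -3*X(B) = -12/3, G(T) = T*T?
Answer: 622/3 ≈ 207.33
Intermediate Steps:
G(T) = T²
X(B) = 4/3 (X(B) = -(-4)/3 = -⅓*(-4) = 4/3)
g(Z) = 4/3 + Z (g(Z) = Z + 4/3 = 4/3 + Z)
A(18) + g(188) = 18 + (4/3 + 188) = 18 + 568/3 = 622/3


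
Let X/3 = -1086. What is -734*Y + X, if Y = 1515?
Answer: -1115268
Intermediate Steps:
X = -3258 (X = 3*(-1086) = -3258)
-734*Y + X = -734*1515 - 3258 = -1112010 - 3258 = -1115268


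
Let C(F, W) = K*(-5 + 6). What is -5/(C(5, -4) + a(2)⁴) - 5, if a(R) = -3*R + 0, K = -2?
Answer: -6475/1294 ≈ -5.0039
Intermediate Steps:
C(F, W) = -2 (C(F, W) = -2*(-5 + 6) = -2*1 = -2)
a(R) = -3*R
-5/(C(5, -4) + a(2)⁴) - 5 = -5/(-2 + (-3*2)⁴) - 5 = -5/(-2 + (-6)⁴) - 5 = -5/(-2 + 1296) - 5 = -5/1294 - 5 = -6475/1294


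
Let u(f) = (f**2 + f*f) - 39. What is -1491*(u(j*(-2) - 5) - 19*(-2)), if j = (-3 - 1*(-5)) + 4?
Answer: -860307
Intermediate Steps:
j = 6 (j = (-3 + 5) + 4 = 2 + 4 = 6)
u(f) = -39 + 2*f**2 (u(f) = (f**2 + f**2) - 39 = 2*f**2 - 39 = -39 + 2*f**2)
-1491*(u(j*(-2) - 5) - 19*(-2)) = -1491*((-39 + 2*(6*(-2) - 5)**2) - 19*(-2)) = -1491*((-39 + 2*(-12 - 5)**2) + 38) = -1491*((-39 + 2*(-17)**2) + 38) = -1491*((-39 + 2*289) + 38) = -1491*((-39 + 578) + 38) = -1491*(539 + 38) = -1491*577 = -860307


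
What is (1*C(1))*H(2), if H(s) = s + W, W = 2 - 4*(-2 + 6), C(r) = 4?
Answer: -48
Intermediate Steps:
W = -14 (W = 2 - 4*4 = 2 - 16 = -14)
H(s) = -14 + s (H(s) = s - 14 = -14 + s)
(1*C(1))*H(2) = (1*4)*(-14 + 2) = 4*(-12) = -48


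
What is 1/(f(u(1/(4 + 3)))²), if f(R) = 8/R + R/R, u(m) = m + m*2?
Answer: 9/3481 ≈ 0.0025855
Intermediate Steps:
u(m) = 3*m (u(m) = m + 2*m = 3*m)
f(R) = 1 + 8/R (f(R) = 8/R + 1 = 1 + 8/R)
1/(f(u(1/(4 + 3)))²) = 1/(((8 + 3/(4 + 3))/((3/(4 + 3))))²) = 1/(((8 + 3/7)/((3/7)))²) = 1/(((8 + 3*(⅐))/((3*(⅐))))²) = 1/(((8 + 3/7)/(3/7))²) = 1/(((7/3)*(59/7))²) = 1/((59/3)²) = 1/(3481/9) = 9/3481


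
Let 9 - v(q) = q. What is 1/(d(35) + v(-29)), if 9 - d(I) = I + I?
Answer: -1/23 ≈ -0.043478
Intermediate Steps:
d(I) = 9 - 2*I (d(I) = 9 - (I + I) = 9 - 2*I)
v(q) = 9 - q
1/(d(35) + v(-29)) = 1/((9 - 2*35) + (9 - 1*(-29))) = 1/((9 - 70) + (9 + 29)) = 1/(-61 + 38) = 1/(-23) = -1/23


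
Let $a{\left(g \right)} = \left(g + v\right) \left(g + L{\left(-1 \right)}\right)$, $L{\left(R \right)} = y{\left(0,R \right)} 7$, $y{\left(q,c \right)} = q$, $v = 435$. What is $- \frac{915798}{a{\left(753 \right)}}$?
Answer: $- \frac{152633}{149094} \approx -1.0237$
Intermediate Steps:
$L{\left(R \right)} = 0$ ($L{\left(R \right)} = 0 \cdot 7 = 0$)
$a{\left(g \right)} = g \left(435 + g\right)$ ($a{\left(g \right)} = \left(g + 435\right) \left(g + 0\right) = \left(435 + g\right) g = g \left(435 + g\right)$)
$- \frac{915798}{a{\left(753 \right)}} = - \frac{915798}{753 \left(435 + 753\right)} = - \frac{915798}{753 \cdot 1188} = - \frac{915798}{894564} = \left(-915798\right) \frac{1}{894564} = - \frac{152633}{149094}$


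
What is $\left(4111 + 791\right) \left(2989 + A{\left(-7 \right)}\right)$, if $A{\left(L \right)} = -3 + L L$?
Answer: $14877570$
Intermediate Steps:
$A{\left(L \right)} = -3 + L^{2}$
$\left(4111 + 791\right) \left(2989 + A{\left(-7 \right)}\right) = \left(4111 + 791\right) \left(2989 - \left(3 - \left(-7\right)^{2}\right)\right) = 4902 \left(2989 + \left(-3 + 49\right)\right) = 4902 \left(2989 + 46\right) = 4902 \cdot 3035 = 14877570$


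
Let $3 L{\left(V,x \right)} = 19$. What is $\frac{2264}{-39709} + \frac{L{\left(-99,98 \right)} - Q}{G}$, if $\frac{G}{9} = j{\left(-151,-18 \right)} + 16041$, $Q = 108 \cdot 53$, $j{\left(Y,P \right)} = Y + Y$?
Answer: $- \frac{1643222069}{16874458677} \approx -0.097379$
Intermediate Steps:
$j{\left(Y,P \right)} = 2 Y$
$L{\left(V,x \right)} = \frac{19}{3}$ ($L{\left(V,x \right)} = \frac{1}{3} \cdot 19 = \frac{19}{3}$)
$Q = 5724$
$G = 141651$ ($G = 9 \left(2 \left(-151\right) + 16041\right) = 9 \left(-302 + 16041\right) = 9 \cdot 15739 = 141651$)
$\frac{2264}{-39709} + \frac{L{\left(-99,98 \right)} - Q}{G} = \frac{2264}{-39709} + \frac{\frac{19}{3} - 5724}{141651} = 2264 \left(- \frac{1}{39709}\right) + \left(\frac{19}{3} - 5724\right) \frac{1}{141651} = - \frac{2264}{39709} - \frac{17153}{424953} = - \frac{1643222069}{16874458677}$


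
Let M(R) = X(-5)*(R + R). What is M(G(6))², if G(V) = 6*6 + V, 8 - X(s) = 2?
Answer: 254016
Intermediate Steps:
X(s) = 6 (X(s) = 8 - 1*2 = 8 - 2 = 6)
G(V) = 36 + V
M(R) = 12*R (M(R) = 6*(R + R) = 6*(2*R) = 12*R)
M(G(6))² = (12*(36 + 6))² = (12*42)² = 504² = 254016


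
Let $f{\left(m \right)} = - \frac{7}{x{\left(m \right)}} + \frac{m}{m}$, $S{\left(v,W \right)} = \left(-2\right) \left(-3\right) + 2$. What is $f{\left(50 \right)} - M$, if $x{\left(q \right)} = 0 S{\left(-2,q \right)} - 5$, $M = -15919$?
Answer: $\frac{79607}{5} \approx 15921.0$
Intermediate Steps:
$S{\left(v,W \right)} = 8$ ($S{\left(v,W \right)} = 6 + 2 = 8$)
$x{\left(q \right)} = -5$ ($x{\left(q \right)} = 0 \cdot 8 - 5 = 0 - 5 = -5$)
$f{\left(m \right)} = \frac{12}{5}$ ($f{\left(m \right)} = - \frac{7}{-5} + \frac{m}{m} = \left(-7\right) \left(- \frac{1}{5}\right) + 1 = \frac{7}{5} + 1 = \frac{12}{5}$)
$f{\left(50 \right)} - M = \frac{12}{5} - -15919 = \frac{12}{5} + 15919 = \frac{79607}{5}$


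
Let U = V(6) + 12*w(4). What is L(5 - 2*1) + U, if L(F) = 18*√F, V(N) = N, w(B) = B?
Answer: 54 + 18*√3 ≈ 85.177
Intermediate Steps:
U = 54 (U = 6 + 12*4 = 6 + 48 = 54)
L(5 - 2*1) + U = 18*√(5 - 2*1) + 54 = 18*√(5 - 2) + 54 = 18*√3 + 54 = 54 + 18*√3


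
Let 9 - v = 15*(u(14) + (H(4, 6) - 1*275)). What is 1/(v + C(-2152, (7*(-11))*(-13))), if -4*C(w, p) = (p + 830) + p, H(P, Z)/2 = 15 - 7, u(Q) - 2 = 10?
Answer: 1/3006 ≈ 0.00033267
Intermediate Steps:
u(Q) = 12 (u(Q) = 2 + 10 = 12)
H(P, Z) = 16 (H(P, Z) = 2*(15 - 7) = 2*8 = 16)
C(w, p) = -415/2 - p/2 (C(w, p) = -((p + 830) + p)/4 = -((830 + p) + p)/4 = -(830 + 2*p)/4 = -415/2 - p/2)
v = 3714 (v = 9 - 15*(12 + (16 - 1*275)) = 9 - 15*(12 + (16 - 275)) = 9 - 15*(12 - 259) = 9 - 15*(-247) = 9 - 1*(-3705) = 9 + 3705 = 3714)
1/(v + C(-2152, (7*(-11))*(-13))) = 1/(3714 + (-415/2 - 7*(-11)*(-13)/2)) = 1/(3714 + (-415/2 - (-77)*(-13)/2)) = 1/(3714 + (-415/2 - ½*1001)) = 1/(3714 + (-415/2 - 1001/2)) = 1/(3714 - 708) = 1/3006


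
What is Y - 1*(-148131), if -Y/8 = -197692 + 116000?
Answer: 801667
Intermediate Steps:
Y = 653536 (Y = -8*(-197692 + 116000) = -8*(-81692) = 653536)
Y - 1*(-148131) = 653536 - 1*(-148131) = 653536 + 148131 = 801667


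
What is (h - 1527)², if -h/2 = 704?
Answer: 8614225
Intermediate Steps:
h = -1408 (h = -2*704 = -1408)
(h - 1527)² = (-1408 - 1527)² = (-2935)² = 8614225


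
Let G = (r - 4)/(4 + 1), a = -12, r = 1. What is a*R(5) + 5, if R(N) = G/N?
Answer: 161/25 ≈ 6.4400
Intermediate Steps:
G = -⅗ (G = (1 - 4)/(4 + 1) = -3/5 = -3*⅕ = -⅗ ≈ -0.60000)
R(N) = -3/(5*N)
a*R(5) + 5 = -(-36)/(5*5) + 5 = -12*(-3/25) + 5 = 36/25 + 5 = 161/25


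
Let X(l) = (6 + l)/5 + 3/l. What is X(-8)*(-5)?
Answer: 31/8 ≈ 3.8750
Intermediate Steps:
X(l) = 6/5 + 3/l + l/5 (X(l) = (6 + l)*(1/5) + 3/l = (6/5 + l/5) + 3/l = 6/5 + 3/l + l/5)
X(-8)*(-5) = ((1/5)*(15 - 8*(6 - 8))/(-8))*(-5) = ((1/5)*(-1/8)*(15 - 8*(-2)))*(-5) = ((1/5)*(-1/8)*(15 + 16))*(-5) = ((1/5)*(-1/8)*31)*(-5) = -31/40*(-5) = 31/8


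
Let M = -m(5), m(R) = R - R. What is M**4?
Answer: 0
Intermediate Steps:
m(R) = 0
M = 0 (M = -1*0 = 0)
M**4 = 0**4 = 0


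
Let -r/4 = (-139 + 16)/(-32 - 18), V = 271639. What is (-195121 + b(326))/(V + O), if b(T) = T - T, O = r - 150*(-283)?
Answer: -4878025/7851979 ≈ -0.62125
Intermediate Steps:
r = -246/25 (r = -4*(-139 + 16)/(-32 - 18) = -(-492)/(-50) = -(-492)*(-1)/50 = -4*123/50 = -246/25 ≈ -9.8400)
O = 1061004/25 (O = -246/25 - 150*(-283) = -246/25 + 42450 = 1061004/25 ≈ 42440.)
b(T) = 0
(-195121 + b(326))/(V + O) = (-195121 + 0)/(271639 + 1061004/25) = -195121/7851979/25 = -195121*25/7851979 = -4878025/7851979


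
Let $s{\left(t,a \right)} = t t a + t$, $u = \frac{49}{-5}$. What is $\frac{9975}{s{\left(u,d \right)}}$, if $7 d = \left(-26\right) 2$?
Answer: $- \frac{11875}{861} \approx -13.792$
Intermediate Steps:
$d = - \frac{52}{7}$ ($d = \frac{\left(-26\right) 2}{7} = \frac{1}{7} \left(-52\right) = - \frac{52}{7} \approx -7.4286$)
$u = - \frac{49}{5}$ ($u = 49 \left(- \frac{1}{5}\right) = - \frac{49}{5} \approx -9.8$)
$s{\left(t,a \right)} = t + a t^{2}$ ($s{\left(t,a \right)} = t^{2} a + t = a t^{2} + t = t + a t^{2}$)
$\frac{9975}{s{\left(u,d \right)}} = \frac{9975}{\left(- \frac{49}{5}\right) \left(1 - - \frac{364}{5}\right)} = \frac{9975}{\left(- \frac{49}{5}\right) \left(1 + \frac{364}{5}\right)} = \frac{9975}{\left(- \frac{49}{5}\right) \frac{369}{5}} = \frac{9975}{- \frac{18081}{25}} = 9975 \left(- \frac{25}{18081}\right) = - \frac{11875}{861}$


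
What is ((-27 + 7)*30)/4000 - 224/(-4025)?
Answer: -217/2300 ≈ -0.094348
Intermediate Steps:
((-27 + 7)*30)/4000 - 224/(-4025) = -20*30*(1/4000) - 224*(-1/4025) = -600*1/4000 + 32/575 = -3/20 + 32/575 = -217/2300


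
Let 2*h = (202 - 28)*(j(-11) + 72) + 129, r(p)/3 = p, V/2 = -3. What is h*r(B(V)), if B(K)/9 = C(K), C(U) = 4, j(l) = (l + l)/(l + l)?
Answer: 692874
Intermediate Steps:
V = -6 (V = 2*(-3) = -6)
j(l) = 1 (j(l) = (2*l)/((2*l)) = (2*l)*(1/(2*l)) = 1)
B(K) = 36 (B(K) = 9*4 = 36)
r(p) = 3*p
h = 12831/2 (h = ((202 - 28)*(1 + 72) + 129)/2 = (174*73 + 129)/2 = (12702 + 129)/2 = (½)*12831 = 12831/2 ≈ 6415.5)
h*r(B(V)) = 12831*(3*36)/2 = (12831/2)*108 = 692874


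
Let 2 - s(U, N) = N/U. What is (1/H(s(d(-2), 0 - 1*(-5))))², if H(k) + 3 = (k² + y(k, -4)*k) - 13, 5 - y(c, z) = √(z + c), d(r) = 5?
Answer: (10 + I*√3)⁻² ≈ 0.0091432 - 0.0032652*I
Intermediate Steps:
y(c, z) = 5 - √(c + z) (y(c, z) = 5 - √(z + c) = 5 - √(c + z))
s(U, N) = 2 - N/U
H(k) = -16 + k² + k*(5 - √(-4 + k)) (H(k) = -3 + ((k² + (5 - √(k - 4))*k) - 13) = -3 + ((k² + (5 - √(-4 + k))*k) - 13) = -3 + ((k² + k*(5 - √(-4 + k))) - 13) = -3 + (-13 + k² + k*(5 - √(-4 + k))) = -16 + k² + k*(5 - √(-4 + k)))
(1/H(s(d(-2), 0 - 1*(-5))))² = (1/(-16 + (2 - 1*(0 - 1*(-5))/5)² - (2 - 1*(0 - 1*(-5))/5)*(-5 + √(-4 + (2 - 1*(0 - 1*(-5))/5)))))² = (1/(-16 + (2 - 1*(0 + 5)*⅕)² - (2 - 1*(0 + 5)*⅕)*(-5 + √(-4 + (2 - 1*(0 + 5)*⅕)))))² = (1/(-16 + (2 - 1*5*⅕)² - (2 - 1*5*⅕)*(-5 + √(-4 + (2 - 1*5*⅕)))))² = (1/(-16 + (2 - 1)² - (2 - 1)*(-5 + √(-4 + (2 - 1)))))² = (1/(-16 + 1² - 1*1*(-5 + √(-4 + 1))))² = (1/(-16 + 1 - 1*1*(-5 + √(-3))))² = (1/(-16 + 1 - 1*1*(-5 + I*√3)))² = (1/(-16 + 1 + (5 - I*√3)))² = (1/(-10 - I*√3))² = (-10 - I*√3)⁻²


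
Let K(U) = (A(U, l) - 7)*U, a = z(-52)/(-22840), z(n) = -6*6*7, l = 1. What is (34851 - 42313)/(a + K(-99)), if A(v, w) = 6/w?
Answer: -42608020/565353 ≈ -75.365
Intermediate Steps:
z(n) = -252 (z(n) = -36*7 = -252)
a = 63/5710 (a = -252/(-22840) = -252*(-1/22840) = 63/5710 ≈ 0.011033)
K(U) = -U (K(U) = (6/1 - 7)*U = (6*1 - 7)*U = (6 - 7)*U = -U)
(34851 - 42313)/(a + K(-99)) = (34851 - 42313)/(63/5710 - 1*(-99)) = -7462/(63/5710 + 99) = -7462/565353/5710 = -7462*5710/565353 = -42608020/565353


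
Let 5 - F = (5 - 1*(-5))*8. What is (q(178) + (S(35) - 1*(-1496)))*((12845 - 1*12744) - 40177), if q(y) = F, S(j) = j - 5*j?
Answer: -51337356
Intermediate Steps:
S(j) = -4*j
F = -75 (F = 5 - (5 - 1*(-5))*8 = 5 - (5 + 5)*8 = 5 - 10*8 = 5 - 1*80 = 5 - 80 = -75)
q(y) = -75
(q(178) + (S(35) - 1*(-1496)))*((12845 - 1*12744) - 40177) = (-75 + (-4*35 - 1*(-1496)))*((12845 - 1*12744) - 40177) = (-75 + (-140 + 1496))*((12845 - 12744) - 40177) = (-75 + 1356)*(101 - 40177) = 1281*(-40076) = -51337356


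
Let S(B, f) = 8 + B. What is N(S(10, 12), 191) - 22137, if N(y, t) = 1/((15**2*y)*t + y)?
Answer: -17124474815/773568 ≈ -22137.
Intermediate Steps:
N(y, t) = 1/(y + 225*t*y) (N(y, t) = 1/((225*y)*t + y) = 1/(225*t*y + y) = 1/(y + 225*t*y))
N(S(10, 12), 191) - 22137 = 1/((8 + 10)*(1 + 225*191)) - 22137 = 1/(18*(1 + 42975)) - 22137 = (1/18)/42976 - 22137 = (1/18)*(1/42976) - 22137 = 1/773568 - 22137 = -17124474815/773568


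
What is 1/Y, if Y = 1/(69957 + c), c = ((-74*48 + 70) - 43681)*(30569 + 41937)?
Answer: -3419530521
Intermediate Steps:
c = -3419600478 (c = ((-3552 + 70) - 43681)*72506 = (-3482 - 43681)*72506 = -47163*72506 = -3419600478)
Y = -1/3419530521 (Y = 1/(69957 - 3419600478) = 1/(-3419530521) = -1/3419530521 ≈ -2.9244e-10)
1/Y = 1/(-1/3419530521) = -3419530521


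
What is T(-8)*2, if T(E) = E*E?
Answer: 128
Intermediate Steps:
T(E) = E**2
T(-8)*2 = (-8)**2*2 = 64*2 = 128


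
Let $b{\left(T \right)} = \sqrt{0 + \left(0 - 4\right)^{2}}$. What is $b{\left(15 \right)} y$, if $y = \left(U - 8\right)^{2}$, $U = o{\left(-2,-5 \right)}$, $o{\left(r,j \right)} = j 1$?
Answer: $676$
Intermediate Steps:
$o{\left(r,j \right)} = j$
$U = -5$
$b{\left(T \right)} = 4$ ($b{\left(T \right)} = \sqrt{0 + \left(-4\right)^{2}} = \sqrt{0 + 16} = \sqrt{16} = 4$)
$y = 169$ ($y = \left(-5 - 8\right)^{2} = \left(-13\right)^{2} = 169$)
$b{\left(15 \right)} y = 4 \cdot 169 = 676$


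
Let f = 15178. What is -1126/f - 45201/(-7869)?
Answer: 1850274/326327 ≈ 5.6700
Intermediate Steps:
-1126/f - 45201/(-7869) = -1126/15178 - 45201/(-7869) = -1126*1/15178 - 45201*(-1/7869) = -563/7589 + 247/43 = 1850274/326327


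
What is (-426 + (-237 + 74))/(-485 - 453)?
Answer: 589/938 ≈ 0.62793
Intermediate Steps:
(-426 + (-237 + 74))/(-485 - 453) = (-426 - 163)/(-938) = -589*(-1/938) = 589/938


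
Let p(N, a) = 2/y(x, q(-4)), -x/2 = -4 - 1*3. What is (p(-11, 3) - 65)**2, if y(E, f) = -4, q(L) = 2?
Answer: 17161/4 ≈ 4290.3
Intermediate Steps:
x = 14 (x = -2*(-4 - 1*3) = -2*(-4 - 3) = -2*(-7) = 14)
p(N, a) = -1/2 (p(N, a) = 2/(-4) = 2*(-1/4) = -1/2)
(p(-11, 3) - 65)**2 = (-1/2 - 65)**2 = (-131/2)**2 = 17161/4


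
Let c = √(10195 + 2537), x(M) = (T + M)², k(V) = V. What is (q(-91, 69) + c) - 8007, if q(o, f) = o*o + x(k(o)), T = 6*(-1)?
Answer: 9683 + 2*√3183 ≈ 9795.8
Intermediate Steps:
T = -6
x(M) = (-6 + M)²
q(o, f) = o² + (-6 + o)² (q(o, f) = o*o + (-6 + o)² = o² + (-6 + o)²)
c = 2*√3183 (c = √12732 = 2*√3183 ≈ 112.84)
(q(-91, 69) + c) - 8007 = (((-91)² + (-6 - 91)²) + 2*√3183) - 8007 = ((8281 + (-97)²) + 2*√3183) - 8007 = ((8281 + 9409) + 2*√3183) - 8007 = (17690 + 2*√3183) - 8007 = 9683 + 2*√3183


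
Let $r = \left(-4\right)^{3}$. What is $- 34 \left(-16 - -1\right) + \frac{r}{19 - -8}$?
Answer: $\frac{13706}{27} \approx 507.63$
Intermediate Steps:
$r = -64$
$- 34 \left(-16 - -1\right) + \frac{r}{19 - -8} = - 34 \left(-16 - -1\right) - \frac{64}{19 - -8} = - 34 \left(-16 + 1\right) - \frac{64}{19 + 8} = \left(-34\right) \left(-15\right) - \frac{64}{27} = 510 - \frac{64}{27} = \frac{13706}{27}$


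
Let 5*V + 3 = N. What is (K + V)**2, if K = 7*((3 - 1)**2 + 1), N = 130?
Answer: 91204/25 ≈ 3648.2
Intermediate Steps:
V = 127/5 (V = -3/5 + (1/5)*130 = -3/5 + 26 = 127/5 ≈ 25.400)
K = 35 (K = 7*(2**2 + 1) = 7*(4 + 1) = 7*5 = 35)
(K + V)**2 = (35 + 127/5)**2 = (302/5)**2 = 91204/25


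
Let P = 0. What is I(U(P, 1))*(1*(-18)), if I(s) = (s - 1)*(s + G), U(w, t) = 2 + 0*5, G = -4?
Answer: 36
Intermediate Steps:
U(w, t) = 2 (U(w, t) = 2 + 0 = 2)
I(s) = (-1 + s)*(-4 + s) (I(s) = (s - 1)*(s - 4) = (-1 + s)*(-4 + s))
I(U(P, 1))*(1*(-18)) = (4 + 2² - 5*2)*(1*(-18)) = (4 + 4 - 10)*(-18) = -2*(-18) = 36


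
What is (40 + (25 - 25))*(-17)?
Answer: -680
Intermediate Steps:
(40 + (25 - 25))*(-17) = (40 + 0)*(-17) = 40*(-17) = -680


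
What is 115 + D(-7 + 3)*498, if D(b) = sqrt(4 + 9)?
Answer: 115 + 498*sqrt(13) ≈ 1910.6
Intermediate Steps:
D(b) = sqrt(13)
115 + D(-7 + 3)*498 = 115 + sqrt(13)*498 = 115 + 498*sqrt(13)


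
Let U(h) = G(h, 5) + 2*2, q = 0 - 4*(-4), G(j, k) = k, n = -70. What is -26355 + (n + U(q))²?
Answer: -22634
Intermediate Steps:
q = 16 (q = 0 + 16 = 16)
U(h) = 9 (U(h) = 5 + 2*2 = 5 + 4 = 9)
-26355 + (n + U(q))² = -26355 + (-70 + 9)² = -26355 + (-61)² = -26355 + 3721 = -22634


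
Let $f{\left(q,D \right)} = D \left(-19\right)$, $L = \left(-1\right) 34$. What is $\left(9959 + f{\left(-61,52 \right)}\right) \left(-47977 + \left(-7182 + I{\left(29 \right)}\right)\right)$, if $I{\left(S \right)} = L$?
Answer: $-495136403$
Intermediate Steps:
$L = -34$
$I{\left(S \right)} = -34$
$f{\left(q,D \right)} = - 19 D$
$\left(9959 + f{\left(-61,52 \right)}\right) \left(-47977 + \left(-7182 + I{\left(29 \right)}\right)\right) = \left(9959 - 988\right) \left(-47977 - 7216\right) = 8971 \left(-55193\right) = -495136403$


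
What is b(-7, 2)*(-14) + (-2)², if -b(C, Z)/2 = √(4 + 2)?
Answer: 4 + 28*√6 ≈ 72.586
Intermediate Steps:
b(C, Z) = -2*√6 (b(C, Z) = -2*√(4 + 2) = -2*√6)
b(-7, 2)*(-14) + (-2)² = -2*√6*(-14) + (-2)² = 28*√6 + 4 = 4 + 28*√6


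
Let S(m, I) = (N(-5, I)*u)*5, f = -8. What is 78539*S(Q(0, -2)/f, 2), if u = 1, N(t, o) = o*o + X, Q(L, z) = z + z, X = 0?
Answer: 1570780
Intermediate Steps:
Q(L, z) = 2*z
N(t, o) = o² (N(t, o) = o*o + 0 = o² + 0 = o²)
S(m, I) = 5*I² (S(m, I) = (I²*1)*5 = I²*5 = 5*I²)
78539*S(Q(0, -2)/f, 2) = 78539*(5*2²) = 78539*(5*4) = 78539*20 = 1570780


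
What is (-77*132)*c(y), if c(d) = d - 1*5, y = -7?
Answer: 121968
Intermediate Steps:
c(d) = -5 + d (c(d) = d - 5 = -5 + d)
(-77*132)*c(y) = (-77*132)*(-5 - 7) = -10164*(-12) = 121968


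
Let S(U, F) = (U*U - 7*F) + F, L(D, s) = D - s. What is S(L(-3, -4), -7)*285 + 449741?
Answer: 461996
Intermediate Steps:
S(U, F) = U**2 - 6*F (S(U, F) = (U**2 - 7*F) + F = U**2 - 6*F)
S(L(-3, -4), -7)*285 + 449741 = ((-3 - 1*(-4))**2 - 6*(-7))*285 + 449741 = ((-3 + 4)**2 + 42)*285 + 449741 = (1**2 + 42)*285 + 449741 = (1 + 42)*285 + 449741 = 43*285 + 449741 = 12255 + 449741 = 461996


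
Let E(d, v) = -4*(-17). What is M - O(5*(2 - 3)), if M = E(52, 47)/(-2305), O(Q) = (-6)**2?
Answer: -83048/2305 ≈ -36.029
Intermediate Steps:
O(Q) = 36
E(d, v) = 68
M = -68/2305 (M = 68/(-2305) = 68*(-1/2305) = -68/2305 ≈ -0.029501)
M - O(5*(2 - 3)) = -68/2305 - 1*36 = -68/2305 - 36 = -83048/2305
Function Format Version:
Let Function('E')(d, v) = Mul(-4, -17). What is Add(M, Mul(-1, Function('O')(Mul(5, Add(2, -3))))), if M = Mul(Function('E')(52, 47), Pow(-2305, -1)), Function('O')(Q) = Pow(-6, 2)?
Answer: Rational(-83048, 2305) ≈ -36.029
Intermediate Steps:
Function('O')(Q) = 36
Function('E')(d, v) = 68
M = Rational(-68, 2305) (M = Mul(68, Pow(-2305, -1)) = Mul(68, Rational(-1, 2305)) = Rational(-68, 2305) ≈ -0.029501)
Add(M, Mul(-1, Function('O')(Mul(5, Add(2, -3))))) = Add(Rational(-68, 2305), Mul(-1, 36)) = Add(Rational(-68, 2305), -36) = Rational(-83048, 2305)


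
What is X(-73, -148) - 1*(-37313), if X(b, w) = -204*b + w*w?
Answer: 74109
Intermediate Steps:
X(b, w) = w² - 204*b (X(b, w) = -204*b + w² = w² - 204*b)
X(-73, -148) - 1*(-37313) = ((-148)² - 204*(-73)) - 1*(-37313) = (21904 + 14892) + 37313 = 36796 + 37313 = 74109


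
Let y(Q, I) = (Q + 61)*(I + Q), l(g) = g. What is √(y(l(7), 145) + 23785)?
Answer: √34121 ≈ 184.72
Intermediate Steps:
y(Q, I) = (61 + Q)*(I + Q)
√(y(l(7), 145) + 23785) = √((7² + 61*145 + 61*7 + 145*7) + 23785) = √((49 + 8845 + 427 + 1015) + 23785) = √(10336 + 23785) = √34121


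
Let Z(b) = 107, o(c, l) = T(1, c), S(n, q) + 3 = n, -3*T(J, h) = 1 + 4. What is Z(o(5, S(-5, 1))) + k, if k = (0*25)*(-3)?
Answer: 107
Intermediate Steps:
T(J, h) = -5/3 (T(J, h) = -(1 + 4)/3 = -⅓*5 = -5/3)
S(n, q) = -3 + n
o(c, l) = -5/3
k = 0 (k = 0*(-3) = 0)
Z(o(5, S(-5, 1))) + k = 107 + 0 = 107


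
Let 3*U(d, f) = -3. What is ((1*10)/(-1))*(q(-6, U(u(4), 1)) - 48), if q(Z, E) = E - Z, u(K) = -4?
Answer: 430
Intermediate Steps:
U(d, f) = -1 (U(d, f) = (⅓)*(-3) = -1)
((1*10)/(-1))*(q(-6, U(u(4), 1)) - 48) = ((1*10)/(-1))*((-1 - 1*(-6)) - 48) = (10*(-1))*((-1 + 6) - 48) = -10*(5 - 48) = -10*(-43) = 430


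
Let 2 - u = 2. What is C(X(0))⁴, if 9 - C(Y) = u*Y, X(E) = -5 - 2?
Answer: 6561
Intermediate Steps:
u = 0 (u = 2 - 1*2 = 2 - 2 = 0)
X(E) = -7
C(Y) = 9 (C(Y) = 9 - 0*Y = 9 - 1*0 = 9 + 0 = 9)
C(X(0))⁴ = 9⁴ = 6561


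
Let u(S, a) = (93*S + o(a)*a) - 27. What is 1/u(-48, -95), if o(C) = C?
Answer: 1/4534 ≈ 0.00022056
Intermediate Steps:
u(S, a) = -27 + a² + 93*S (u(S, a) = (93*S + a*a) - 27 = (93*S + a²) - 27 = (a² + 93*S) - 27 = -27 + a² + 93*S)
1/u(-48, -95) = 1/(-27 + (-95)² + 93*(-48)) = 1/(-27 + 9025 - 4464) = 1/4534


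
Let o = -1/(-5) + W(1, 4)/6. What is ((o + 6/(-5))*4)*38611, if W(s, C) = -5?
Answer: -849442/3 ≈ -2.8315e+5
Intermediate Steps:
o = -19/30 (o = -1/(-5) - 5/6 = -1*(-⅕) - 5*⅙ = ⅕ - ⅚ = -19/30 ≈ -0.63333)
((o + 6/(-5))*4)*38611 = ((-19/30 + 6/(-5))*4)*38611 = ((-19/30 + 6*(-⅕))*4)*38611 = ((-19/30 - 6/5)*4)*38611 = -11/6*4*38611 = -22/3*38611 = -849442/3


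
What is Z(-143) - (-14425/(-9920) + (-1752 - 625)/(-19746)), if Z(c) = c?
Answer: -2831930165/19588032 ≈ -144.57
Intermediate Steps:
Z(-143) - (-14425/(-9920) + (-1752 - 625)/(-19746)) = -143 - (-14425/(-9920) + (-1752 - 625)/(-19746)) = -143 - (-14425*(-1/9920) - 2377*(-1/19746)) = -143 - (2885/1984 + 2377/19746) = -143 - 1*30841589/19588032 = -143 - 30841589/19588032 = -2831930165/19588032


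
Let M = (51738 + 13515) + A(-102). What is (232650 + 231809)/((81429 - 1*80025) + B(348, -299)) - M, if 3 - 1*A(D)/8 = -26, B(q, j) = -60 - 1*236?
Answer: -72092921/1108 ≈ -65066.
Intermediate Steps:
B(q, j) = -296 (B(q, j) = -60 - 236 = -296)
A(D) = 232 (A(D) = 24 - 8*(-26) = 24 + 208 = 232)
M = 65485 (M = (51738 + 13515) + 232 = 65253 + 232 = 65485)
(232650 + 231809)/((81429 - 1*80025) + B(348, -299)) - M = (232650 + 231809)/((81429 - 1*80025) - 296) - 1*65485 = 464459/((81429 - 80025) - 296) - 65485 = 464459/(1404 - 296) - 65485 = 464459/1108 - 65485 = -72092921/1108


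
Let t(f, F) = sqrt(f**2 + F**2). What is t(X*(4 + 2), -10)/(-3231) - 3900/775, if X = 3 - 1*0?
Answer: -156/31 - 2*sqrt(106)/3231 ≈ -5.0386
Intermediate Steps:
X = 3 (X = 3 + 0 = 3)
t(f, F) = sqrt(F**2 + f**2)
t(X*(4 + 2), -10)/(-3231) - 3900/775 = sqrt((-10)**2 + (3*(4 + 2))**2)/(-3231) - 3900/775 = sqrt(100 + (3*6)**2)*(-1/3231) - 3900*1/775 = sqrt(100 + 18**2)*(-1/3231) - 156/31 = sqrt(100 + 324)*(-1/3231) - 156/31 = sqrt(424)*(-1/3231) - 156/31 = (2*sqrt(106))*(-1/3231) - 156/31 = -2*sqrt(106)/3231 - 156/31 = -156/31 - 2*sqrt(106)/3231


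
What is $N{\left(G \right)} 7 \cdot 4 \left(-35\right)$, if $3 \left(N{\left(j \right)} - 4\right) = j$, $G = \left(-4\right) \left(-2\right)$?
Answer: $- \frac{19600}{3} \approx -6533.3$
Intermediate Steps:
$G = 8$
$N{\left(j \right)} = 4 + \frac{j}{3}$
$N{\left(G \right)} 7 \cdot 4 \left(-35\right) = \left(4 + \frac{1}{3} \cdot 8\right) 7 \cdot 4 \left(-35\right) = \left(4 + \frac{8}{3}\right) 28 \left(-35\right) = \frac{20}{3} \cdot 28 \left(-35\right) = \frac{560}{3} \left(-35\right) = - \frac{19600}{3}$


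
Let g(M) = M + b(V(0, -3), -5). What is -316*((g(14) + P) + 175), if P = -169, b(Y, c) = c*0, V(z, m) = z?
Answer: -6320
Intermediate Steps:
b(Y, c) = 0
g(M) = M (g(M) = M + 0 = M)
-316*((g(14) + P) + 175) = -316*((14 - 169) + 175) = -316*(-155 + 175) = -316*20 = -6320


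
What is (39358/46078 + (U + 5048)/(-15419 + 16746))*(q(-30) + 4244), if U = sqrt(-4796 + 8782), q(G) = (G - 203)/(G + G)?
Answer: 2419847605471/122291012 + 254873*sqrt(3986)/79620 ≈ 19990.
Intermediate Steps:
q(G) = (-203 + G)/(2*G) (q(G) = (-203 + G)/((2*G)) = (-203 + G)*(1/(2*G)) = (-203 + G)/(2*G))
U = sqrt(3986) ≈ 63.135
(39358/46078 + (U + 5048)/(-15419 + 16746))*(q(-30) + 4244) = (39358/46078 + (sqrt(3986) + 5048)/(-15419 + 16746))*((1/2)*(-203 - 30)/(-30) + 4244) = (39358*(1/46078) + (5048 + sqrt(3986))/1327)*((1/2)*(-1/30)*(-233) + 4244) = (19679/23039 + (5048 + sqrt(3986))*(1/1327))*(233/60 + 4244) = (19679/23039 + (5048/1327 + sqrt(3986)/1327))*(254873/60) = (142414905/30572753 + sqrt(3986)/1327)*(254873/60) = 2419847605471/122291012 + 254873*sqrt(3986)/79620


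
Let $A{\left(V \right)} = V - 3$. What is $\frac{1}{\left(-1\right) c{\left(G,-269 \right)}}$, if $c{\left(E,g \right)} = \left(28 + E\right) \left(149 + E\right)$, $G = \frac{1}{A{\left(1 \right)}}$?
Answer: $- \frac{4}{16335} \approx -0.00024487$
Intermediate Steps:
$A{\left(V \right)} = -3 + V$
$G = - \frac{1}{2}$ ($G = \frac{1}{-3 + 1} = \frac{1}{-2} = - \frac{1}{2} \approx -0.5$)
$\frac{1}{\left(-1\right) c{\left(G,-269 \right)}} = \frac{1}{\left(-1\right) \left(4172 + \left(- \frac{1}{2}\right)^{2} + 177 \left(- \frac{1}{2}\right)\right)} = \frac{1}{\left(-1\right) \left(4172 + \frac{1}{4} - \frac{177}{2}\right)} = \frac{1}{\left(-1\right) \frac{16335}{4}} = \frac{1}{- \frac{16335}{4}} = - \frac{4}{16335}$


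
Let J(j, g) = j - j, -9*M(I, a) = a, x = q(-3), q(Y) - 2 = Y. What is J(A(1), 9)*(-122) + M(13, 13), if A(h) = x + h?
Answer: -13/9 ≈ -1.4444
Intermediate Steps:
q(Y) = 2 + Y
x = -1 (x = 2 - 3 = -1)
M(I, a) = -a/9
A(h) = -1 + h
J(j, g) = 0
J(A(1), 9)*(-122) + M(13, 13) = 0*(-122) - ⅑*13 = 0 - 13/9 = -13/9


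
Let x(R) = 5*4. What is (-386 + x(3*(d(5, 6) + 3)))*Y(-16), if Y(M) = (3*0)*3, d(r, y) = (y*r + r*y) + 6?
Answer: 0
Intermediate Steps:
d(r, y) = 6 + 2*r*y (d(r, y) = (r*y + r*y) + 6 = 2*r*y + 6 = 6 + 2*r*y)
Y(M) = 0 (Y(M) = 0*3 = 0)
x(R) = 20
(-386 + x(3*(d(5, 6) + 3)))*Y(-16) = (-386 + 20)*0 = -366*0 = 0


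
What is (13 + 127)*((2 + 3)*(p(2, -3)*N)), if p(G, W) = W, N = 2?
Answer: -4200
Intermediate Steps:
(13 + 127)*((2 + 3)*(p(2, -3)*N)) = (13 + 127)*((2 + 3)*(-3*2)) = 140*(5*(-6)) = 140*(-30) = -4200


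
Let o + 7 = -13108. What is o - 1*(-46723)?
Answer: 33608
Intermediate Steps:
o = -13115 (o = -7 - 13108 = -13115)
o - 1*(-46723) = -13115 - 1*(-46723) = -13115 + 46723 = 33608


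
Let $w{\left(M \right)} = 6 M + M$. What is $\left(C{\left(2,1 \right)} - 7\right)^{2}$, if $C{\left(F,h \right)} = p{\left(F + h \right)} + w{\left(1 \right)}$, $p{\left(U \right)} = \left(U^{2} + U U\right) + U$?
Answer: $441$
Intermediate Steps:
$p{\left(U \right)} = U + 2 U^{2}$ ($p{\left(U \right)} = \left(U^{2} + U^{2}\right) + U = 2 U^{2} + U = U + 2 U^{2}$)
$w{\left(M \right)} = 7 M$
$C{\left(F,h \right)} = 7 + \left(F + h\right) \left(1 + 2 F + 2 h\right)$ ($C{\left(F,h \right)} = \left(F + h\right) \left(1 + 2 \left(F + h\right)\right) + 7 \cdot 1 = \left(F + h\right) \left(1 + \left(2 F + 2 h\right)\right) + 7 = \left(F + h\right) \left(1 + 2 F + 2 h\right) + 7 = 7 + \left(F + h\right) \left(1 + 2 F + 2 h\right)$)
$\left(C{\left(2,1 \right)} - 7\right)^{2} = \left(\left(7 + \left(2 + 1\right) \left(1 + 2 \cdot 2 + 2 \cdot 1\right)\right) - 7\right)^{2} = \left(\left(7 + 3 \left(1 + 4 + 2\right)\right) - 7\right)^{2} = \left(\left(7 + 3 \cdot 7\right) - 7\right)^{2} = \left(\left(7 + 21\right) - 7\right)^{2} = \left(28 - 7\right)^{2} = 21^{2} = 441$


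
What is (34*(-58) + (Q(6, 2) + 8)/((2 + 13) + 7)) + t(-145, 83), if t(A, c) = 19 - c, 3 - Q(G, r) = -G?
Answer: -44775/22 ≈ -2035.2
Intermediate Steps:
Q(G, r) = 3 + G (Q(G, r) = 3 - (-1)*G = 3 + G)
(34*(-58) + (Q(6, 2) + 8)/((2 + 13) + 7)) + t(-145, 83) = (34*(-58) + ((3 + 6) + 8)/((2 + 13) + 7)) + (19 - 1*83) = (-1972 + (9 + 8)/(15 + 7)) + (19 - 83) = (-1972 + 17/22) - 64 = -43367/22 - 64 = -44775/22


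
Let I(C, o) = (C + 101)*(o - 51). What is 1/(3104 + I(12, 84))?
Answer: 1/6833 ≈ 0.00014635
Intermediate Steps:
I(C, o) = (-51 + o)*(101 + C) (I(C, o) = (101 + C)*(-51 + o) = (-51 + o)*(101 + C))
1/(3104 + I(12, 84)) = 1/(3104 + (-5151 - 51*12 + 101*84 + 12*84)) = 1/(3104 + (-5151 - 612 + 8484 + 1008)) = 1/(3104 + 3729) = 1/6833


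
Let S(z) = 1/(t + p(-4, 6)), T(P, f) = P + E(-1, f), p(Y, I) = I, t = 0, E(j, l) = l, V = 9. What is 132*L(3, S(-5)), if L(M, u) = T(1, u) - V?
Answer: -1034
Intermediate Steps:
T(P, f) = P + f
S(z) = 1/6 (S(z) = 1/(0 + 6) = 1/6)
L(M, u) = -8 + u (L(M, u) = (1 + u) - 1*9 = (1 + u) - 9 = -8 + u)
132*L(3, S(-5)) = 132*(-8 + 1/6) = 132*(-47/6) = -1034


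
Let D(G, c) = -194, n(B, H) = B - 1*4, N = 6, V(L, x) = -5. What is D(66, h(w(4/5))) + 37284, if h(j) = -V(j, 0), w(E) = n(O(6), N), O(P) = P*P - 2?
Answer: 37090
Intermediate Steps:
O(P) = -2 + P² (O(P) = P² - 2 = -2 + P²)
n(B, H) = -4 + B (n(B, H) = B - 4 = -4 + B)
w(E) = 30 (w(E) = -4 + (-2 + 6²) = -4 + (-2 + 36) = -4 + 34 = 30)
h(j) = 5 (h(j) = -1*(-5) = 5)
D(66, h(w(4/5))) + 37284 = -194 + 37284 = 37090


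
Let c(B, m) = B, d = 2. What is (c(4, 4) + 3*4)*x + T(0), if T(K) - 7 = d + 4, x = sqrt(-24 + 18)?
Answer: 13 + 16*I*sqrt(6) ≈ 13.0 + 39.192*I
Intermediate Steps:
x = I*sqrt(6) (x = sqrt(-6) = I*sqrt(6) ≈ 2.4495*I)
T(K) = 13 (T(K) = 7 + (2 + 4) = 7 + 6 = 13)
(c(4, 4) + 3*4)*x + T(0) = (4 + 3*4)*(I*sqrt(6)) + 13 = (4 + 12)*(I*sqrt(6)) + 13 = 16*(I*sqrt(6)) + 13 = 16*I*sqrt(6) + 13 = 13 + 16*I*sqrt(6)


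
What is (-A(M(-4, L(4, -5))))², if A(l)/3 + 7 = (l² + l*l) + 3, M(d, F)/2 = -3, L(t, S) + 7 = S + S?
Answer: 41616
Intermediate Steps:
L(t, S) = -7 + 2*S (L(t, S) = -7 + (S + S) = -7 + 2*S)
M(d, F) = -6 (M(d, F) = 2*(-3) = -6)
A(l) = -12 + 6*l² (A(l) = -21 + 3*((l² + l*l) + 3) = -21 + 3*((l² + l²) + 3) = -21 + 3*(2*l² + 3) = -21 + 3*(3 + 2*l²) = -21 + (9 + 6*l²) = -12 + 6*l²)
(-A(M(-4, L(4, -5))))² = (-(-12 + 6*(-6)²))² = (-(-12 + 6*36))² = (-(-12 + 216))² = (-1*204)² = (-204)² = 41616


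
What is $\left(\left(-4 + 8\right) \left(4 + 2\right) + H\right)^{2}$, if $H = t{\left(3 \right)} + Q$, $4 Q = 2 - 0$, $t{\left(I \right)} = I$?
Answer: $\frac{3025}{4} \approx 756.25$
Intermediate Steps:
$Q = \frac{1}{2}$ ($Q = \frac{2 - 0}{4} = \frac{2 + 0}{4} = \frac{1}{4} \cdot 2 = \frac{1}{2} \approx 0.5$)
$H = \frac{7}{2}$ ($H = 3 + \frac{1}{2} = \frac{7}{2} \approx 3.5$)
$\left(\left(-4 + 8\right) \left(4 + 2\right) + H\right)^{2} = \left(\left(-4 + 8\right) \left(4 + 2\right) + \frac{7}{2}\right)^{2} = \left(4 \cdot 6 + \frac{7}{2}\right)^{2} = \left(24 + \frac{7}{2}\right)^{2} = \left(\frac{55}{2}\right)^{2} = \frac{3025}{4}$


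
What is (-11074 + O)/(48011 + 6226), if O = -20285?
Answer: -10453/18079 ≈ -0.57818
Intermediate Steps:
(-11074 + O)/(48011 + 6226) = (-11074 - 20285)/(48011 + 6226) = -31359/54237 = -31359*1/54237 = -10453/18079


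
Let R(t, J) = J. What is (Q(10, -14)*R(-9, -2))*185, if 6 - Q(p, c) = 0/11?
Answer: -2220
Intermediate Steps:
Q(p, c) = 6 (Q(p, c) = 6 - 0/11 = 6 - 1*0 = 6 + 0 = 6)
(Q(10, -14)*R(-9, -2))*185 = (6*(-2))*185 = -12*185 = -2220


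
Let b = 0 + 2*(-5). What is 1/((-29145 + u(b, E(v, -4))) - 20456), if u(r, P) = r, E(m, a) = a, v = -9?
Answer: -1/49611 ≈ -2.0157e-5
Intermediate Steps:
b = -10 (b = 0 - 10 = -10)
1/((-29145 + u(b, E(v, -4))) - 20456) = 1/((-29145 - 10) - 20456) = 1/(-29155 - 20456) = 1/(-49611) = -1/49611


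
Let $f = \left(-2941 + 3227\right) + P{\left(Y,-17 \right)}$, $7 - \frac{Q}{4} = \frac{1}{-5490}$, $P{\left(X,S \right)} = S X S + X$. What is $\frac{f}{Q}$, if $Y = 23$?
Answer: $\frac{9547110}{38431} \approx 248.42$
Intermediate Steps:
$P{\left(X,S \right)} = X + X S^{2}$ ($P{\left(X,S \right)} = X S^{2} + X = X + X S^{2}$)
$Q = \frac{76862}{2745}$ ($Q = 28 - \frac{4}{-5490} = 28 - - \frac{2}{2745} = 28 + \frac{2}{2745} = \frac{76862}{2745} \approx 28.001$)
$f = 6956$ ($f = \left(-2941 + 3227\right) + 23 \left(1 + \left(-17\right)^{2}\right) = 286 + 23 \left(1 + 289\right) = 286 + 23 \cdot 290 = 286 + 6670 = 6956$)
$\frac{f}{Q} = \frac{6956}{\frac{76862}{2745}} = 6956 \cdot \frac{2745}{76862} = \frac{9547110}{38431}$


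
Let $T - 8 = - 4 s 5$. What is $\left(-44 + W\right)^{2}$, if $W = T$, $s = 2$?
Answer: $5776$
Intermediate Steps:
$T = -32$ ($T = 8 + \left(-4\right) 2 \cdot 5 = 8 - 40 = -32$)
$W = -32$
$\left(-44 + W\right)^{2} = \left(-44 - 32\right)^{2} = \left(-76\right)^{2} = 5776$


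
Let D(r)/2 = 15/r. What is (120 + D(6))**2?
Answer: 15625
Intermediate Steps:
D(r) = 30/r (D(r) = 2*(15/r) = 30/r)
(120 + D(6))**2 = (120 + 30/6)**2 = (120 + 30*(1/6))**2 = (120 + 5)**2 = 125**2 = 15625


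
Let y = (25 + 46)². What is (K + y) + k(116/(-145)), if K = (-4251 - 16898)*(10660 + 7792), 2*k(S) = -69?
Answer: -780472683/2 ≈ -3.9024e+8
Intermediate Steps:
k(S) = -69/2 (k(S) = (½)*(-69) = -69/2)
K = -390241348 (K = -21149*18452 = -390241348)
y = 5041 (y = 71² = 5041)
(K + y) + k(116/(-145)) = (-390241348 + 5041) - 69/2 = -390236307 - 69/2 = -780472683/2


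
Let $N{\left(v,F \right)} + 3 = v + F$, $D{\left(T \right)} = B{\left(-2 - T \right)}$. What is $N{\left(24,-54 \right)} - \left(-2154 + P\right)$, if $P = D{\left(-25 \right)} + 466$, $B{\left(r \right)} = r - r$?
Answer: $1655$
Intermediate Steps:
$B{\left(r \right)} = 0$
$D{\left(T \right)} = 0$
$P = 466$ ($P = 0 + 466 = 466$)
$N{\left(v,F \right)} = -3 + F + v$ ($N{\left(v,F \right)} = -3 + \left(v + F\right) = -3 + \left(F + v\right) = -3 + F + v$)
$N{\left(24,-54 \right)} - \left(-2154 + P\right) = \left(-3 - 54 + 24\right) + \left(2154 - 466\right) = -33 + \left(2154 - 466\right) = -33 + 1688 = 1655$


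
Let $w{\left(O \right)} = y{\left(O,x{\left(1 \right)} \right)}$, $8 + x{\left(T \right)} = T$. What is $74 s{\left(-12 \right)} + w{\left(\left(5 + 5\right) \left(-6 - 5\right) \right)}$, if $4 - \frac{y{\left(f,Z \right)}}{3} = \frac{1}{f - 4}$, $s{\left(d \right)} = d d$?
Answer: $\frac{405385}{38} \approx 10668.0$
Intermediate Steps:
$s{\left(d \right)} = d^{2}$
$x{\left(T \right)} = -8 + T$
$y{\left(f,Z \right)} = 12 - \frac{3}{-4 + f}$ ($y{\left(f,Z \right)} = 12 - \frac{3}{f - 4} = 12 - \frac{3}{-4 + f}$)
$w{\left(O \right)} = \frac{3 \left(-17 + 4 O\right)}{-4 + O}$
$74 s{\left(-12 \right)} + w{\left(\left(5 + 5\right) \left(-6 - 5\right) \right)} = 74 \left(-12\right)^{2} + \frac{3 \left(-17 + 4 \left(5 + 5\right) \left(-6 - 5\right)\right)}{-4 + \left(5 + 5\right) \left(-6 - 5\right)} = 74 \cdot 144 + \frac{3 \left(-17 + 4 \cdot 10 \left(-11\right)\right)}{-4 + 10 \left(-11\right)} = 10656 + \frac{3 \left(-17 + 4 \left(-110\right)\right)}{-4 - 110} = 10656 + \frac{3 \left(-17 - 440\right)}{-114} = 10656 + 3 \left(- \frac{1}{114}\right) \left(-457\right) = 10656 + \frac{457}{38} = \frac{405385}{38}$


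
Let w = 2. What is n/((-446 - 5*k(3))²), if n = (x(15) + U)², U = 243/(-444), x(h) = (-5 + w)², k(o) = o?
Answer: 1565001/4655059984 ≈ 0.00033619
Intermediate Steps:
x(h) = 9 (x(h) = (-5 + 2)² = (-3)² = 9)
U = -81/148 (U = 243*(-1/444) = -81/148 ≈ -0.54730)
n = 1565001/21904 (n = (9 - 81/148)² = (1251/148)² = 1565001/21904 ≈ 71.448)
n/((-446 - 5*k(3))²) = 1565001/(21904*((-446 - 5*3)²)) = 1565001/(21904*((-446 - 15)²)) = 1565001/(21904*((-461)²)) = (1565001/21904)/212521 = (1565001/21904)*(1/212521) = 1565001/4655059984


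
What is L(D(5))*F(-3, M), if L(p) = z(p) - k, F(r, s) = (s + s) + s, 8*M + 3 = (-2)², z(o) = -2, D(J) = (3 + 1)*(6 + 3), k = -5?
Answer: 9/8 ≈ 1.1250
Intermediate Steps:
D(J) = 36 (D(J) = 4*9 = 36)
M = ⅛ (M = -3/8 + (⅛)*(-2)² = -3/8 + (⅛)*4 = -3/8 + ½ = ⅛ ≈ 0.12500)
F(r, s) = 3*s (F(r, s) = 2*s + s = 3*s)
L(p) = 3 (L(p) = -2 - 1*(-5) = -2 + 5 = 3)
L(D(5))*F(-3, M) = 3*(3*(⅛)) = 3*(3/8) = 9/8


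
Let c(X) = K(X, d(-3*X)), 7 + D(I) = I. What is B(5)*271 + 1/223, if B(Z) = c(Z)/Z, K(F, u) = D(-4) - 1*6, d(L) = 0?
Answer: -1027356/1115 ≈ -921.40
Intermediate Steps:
D(I) = -7 + I
K(F, u) = -17 (K(F, u) = (-7 - 4) - 1*6 = -11 - 6 = -17)
c(X) = -17
B(Z) = -17/Z
B(5)*271 + 1/223 = -17/5*271 + 1/223 = -4607/5 + 1/223 = -1027356/1115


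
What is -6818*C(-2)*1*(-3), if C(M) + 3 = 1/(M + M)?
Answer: -132951/2 ≈ -66476.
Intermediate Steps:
C(M) = -3 + 1/(2*M) (C(M) = -3 + 1/(M + M) = -3 + 1/(2*M))
-6818*C(-2)*1*(-3) = -6818*(-3 + (½)/(-2))*1*(-3) = -6818*(-3 + (½)*(-½))*1*(-3) = -6818*(-3 - ¼)*1*(-3) = -6818*(-13/4*1)*(-3) = -(-44317)*(-3)/2 = -6818*39/4 = -132951/2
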